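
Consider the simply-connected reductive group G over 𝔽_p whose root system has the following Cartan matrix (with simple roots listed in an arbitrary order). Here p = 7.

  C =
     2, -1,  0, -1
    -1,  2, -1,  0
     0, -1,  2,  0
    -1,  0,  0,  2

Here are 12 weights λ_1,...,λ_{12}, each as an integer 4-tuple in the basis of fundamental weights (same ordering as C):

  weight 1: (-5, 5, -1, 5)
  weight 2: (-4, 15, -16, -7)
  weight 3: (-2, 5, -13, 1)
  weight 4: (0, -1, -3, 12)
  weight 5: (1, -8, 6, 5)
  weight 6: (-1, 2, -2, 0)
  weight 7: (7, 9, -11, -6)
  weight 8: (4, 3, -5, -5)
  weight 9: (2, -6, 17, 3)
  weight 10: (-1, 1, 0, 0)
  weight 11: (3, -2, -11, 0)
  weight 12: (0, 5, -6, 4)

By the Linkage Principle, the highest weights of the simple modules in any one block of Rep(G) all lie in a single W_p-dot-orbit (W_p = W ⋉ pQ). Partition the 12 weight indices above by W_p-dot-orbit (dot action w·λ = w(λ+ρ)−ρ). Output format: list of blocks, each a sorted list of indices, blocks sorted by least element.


Cartan matrix: type A_4 (|W|=120); un-permuting the 4 rows.

W_7-reps of the 12 weights in Ā_7 (same 4-coord order as C):

  λ_1 → (4, 1, 1, 1) · λ_2 → (4, 1, 1, 1) · λ_3 → (1, 1, 0, 0) · λ_4 → (5, 1, 1, 0) · λ_5 → (5, 1, 1, 0) · λ_6 → (0, 2, 1, 1) · λ_7 → (1, 0, 3, 2) · λ_8 → (1, 0, 2, 2) · λ_9 → (1, 0, 2, 2) · λ_10 → (0, 2, 1, 1) · λ_11 → (1, 0, 3, 2) · λ_12 → (1, 1, 0, 0)

The 12 indices split into 6 linkage classes (same alcove rep ⇔ same W_7-dot-orbit):

[[1, 2], [3, 12], [4, 5], [6, 10], [7, 11], [8, 9]]


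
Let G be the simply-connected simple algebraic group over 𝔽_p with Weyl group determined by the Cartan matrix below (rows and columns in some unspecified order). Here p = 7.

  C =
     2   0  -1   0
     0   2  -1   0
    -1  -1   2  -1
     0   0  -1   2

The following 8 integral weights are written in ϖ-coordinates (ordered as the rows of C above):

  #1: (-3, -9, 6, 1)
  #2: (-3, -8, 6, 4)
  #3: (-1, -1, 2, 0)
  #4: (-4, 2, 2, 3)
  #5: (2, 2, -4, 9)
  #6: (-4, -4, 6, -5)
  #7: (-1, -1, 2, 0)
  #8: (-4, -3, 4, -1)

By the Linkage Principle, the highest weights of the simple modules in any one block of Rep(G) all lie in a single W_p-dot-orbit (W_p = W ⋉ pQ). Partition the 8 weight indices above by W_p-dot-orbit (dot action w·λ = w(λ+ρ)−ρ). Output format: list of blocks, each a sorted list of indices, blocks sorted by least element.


Type D_4, rank 4, |W|=192; reorder rows/cols to standard.

λ_j+ρ reflected into Ā_7 (⟨·,θ^∨⟩≤7); 4-tuples as given:

  λ_1 → (0, 4, 1, 0) · λ_2 → (3, 2, 0, 0) · λ_3 → (0, 0, 3, 1) · λ_4 → (0, 0, 3, 1) · λ_5 → (0, 0, 3, 1) · λ_6 → (0, 0, 3, 1) · λ_7 → (0, 0, 3, 1) · λ_8 → (3, 2, 0, 0)

The 8 indices split into 3 linkage classes (same alcove rep ⇔ same W_7-dot-orbit):

[[1], [2, 8], [3, 4, 5, 6, 7]]


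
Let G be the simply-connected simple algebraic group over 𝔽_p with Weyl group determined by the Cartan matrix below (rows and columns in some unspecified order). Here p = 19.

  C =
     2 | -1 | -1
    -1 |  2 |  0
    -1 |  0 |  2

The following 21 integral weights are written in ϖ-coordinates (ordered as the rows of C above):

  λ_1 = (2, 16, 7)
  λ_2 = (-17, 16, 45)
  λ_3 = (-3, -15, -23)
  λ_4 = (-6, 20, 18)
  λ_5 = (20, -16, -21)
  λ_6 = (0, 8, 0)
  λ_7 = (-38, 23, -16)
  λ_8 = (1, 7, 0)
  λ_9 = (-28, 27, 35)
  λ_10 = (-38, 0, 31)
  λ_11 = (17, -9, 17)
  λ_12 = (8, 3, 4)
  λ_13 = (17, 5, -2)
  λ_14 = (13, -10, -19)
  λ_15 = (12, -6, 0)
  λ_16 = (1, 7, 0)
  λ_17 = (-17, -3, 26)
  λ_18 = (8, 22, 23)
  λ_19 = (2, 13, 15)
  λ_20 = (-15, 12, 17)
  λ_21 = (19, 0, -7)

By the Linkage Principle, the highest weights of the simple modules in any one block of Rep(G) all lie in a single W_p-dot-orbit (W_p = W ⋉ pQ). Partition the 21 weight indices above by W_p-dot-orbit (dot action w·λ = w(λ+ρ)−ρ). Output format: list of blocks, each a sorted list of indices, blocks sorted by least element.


A_3 Cartan matrix, 3 simple roots permuted; ρ=(1,1,1).

Ā_19 reps of the 21 weights (A_3, coords as presented):

  [1] (2, 8, 1);  [2] (2, 8, 1);  [3] (3, 0, 2);  [4] (3, 0, 2);  [5] (13, 1, 4);  [6] (1, 9, 1);  [7] (9, 4, 5);  [8] (2, 8, 1);  [9] (1, 9, 1);  [10] (13, 1, 4);  [11] (1, 9, 1);  [12] (9, 4, 5);  [13] (13, 1, 4);  [14] (9, 4, 5);  [15] (8, 5, 1);  [16] (2, 8, 1);  [17] (2, 8, 1);  [18] (9, 4, 5);  [19] (3, 0, 2);  [20] (13, 1, 4);  [21] (13, 1, 4)

These 21 weights hit 6 W_19-dot-orbits; sizes (5, 3, 5, 3, 4, 1):

[[1, 2, 8, 16, 17], [3, 4, 19], [5, 10, 13, 20, 21], [6, 9, 11], [7, 12, 14, 18], [15]]


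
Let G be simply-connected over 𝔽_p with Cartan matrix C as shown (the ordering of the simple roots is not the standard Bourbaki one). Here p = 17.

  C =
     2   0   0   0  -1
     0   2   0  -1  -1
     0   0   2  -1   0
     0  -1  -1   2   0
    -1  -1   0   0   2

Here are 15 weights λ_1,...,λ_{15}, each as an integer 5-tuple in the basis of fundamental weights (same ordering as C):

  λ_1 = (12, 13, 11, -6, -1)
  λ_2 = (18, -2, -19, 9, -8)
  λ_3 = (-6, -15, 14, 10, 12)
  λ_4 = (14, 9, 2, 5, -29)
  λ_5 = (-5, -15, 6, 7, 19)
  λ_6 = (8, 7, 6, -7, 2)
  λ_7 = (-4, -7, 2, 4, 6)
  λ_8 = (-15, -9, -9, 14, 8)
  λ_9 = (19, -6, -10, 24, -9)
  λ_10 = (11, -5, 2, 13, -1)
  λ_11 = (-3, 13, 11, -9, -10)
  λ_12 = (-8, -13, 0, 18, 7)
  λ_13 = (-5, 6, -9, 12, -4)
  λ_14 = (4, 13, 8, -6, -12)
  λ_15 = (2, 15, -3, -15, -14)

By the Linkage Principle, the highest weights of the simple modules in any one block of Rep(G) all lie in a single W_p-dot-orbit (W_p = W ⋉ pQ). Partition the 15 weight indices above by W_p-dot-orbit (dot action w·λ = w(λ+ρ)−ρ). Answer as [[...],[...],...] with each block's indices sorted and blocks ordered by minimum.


Dynkin diagram of C (from the 8 off-diagonal −1 entries): A_5.

Folding the 15 weights λ_j+ρ into Ā_17 (reps in the given 5-coord order):

    [1] (0, 0, 5, 5, 4)
    [2] (1, 1, 2, 5, 7)
    [3] (5, 2, 3, 3, 3)
    [4] (1, 3, 2, 1, 2)
    [5] (0, 8, 3, 3, 2)
    [6] (5, 2, 3, 3, 3)
    [7] (1, 3, 2, 1, 2)
    [8] (1, 1, 2, 5, 7)
    [9] (5, 2, 3, 3, 3)
    [10] (0, 0, 5, 5, 4)
    [11] (5, 2, 3, 3, 3)
    [12] (1, 1, 2, 5, 7)
    [13] (0, 0, 5, 5, 4)
    [14] (5, 2, 3, 3, 3)
    [15] (0, 8, 3, 3, 2)

5 distinct reps among the 15 weights ⇒ 5 W_17-linkage classes:

[[1, 10, 13], [2, 8, 12], [3, 6, 9, 11, 14], [4, 7], [5, 15]]


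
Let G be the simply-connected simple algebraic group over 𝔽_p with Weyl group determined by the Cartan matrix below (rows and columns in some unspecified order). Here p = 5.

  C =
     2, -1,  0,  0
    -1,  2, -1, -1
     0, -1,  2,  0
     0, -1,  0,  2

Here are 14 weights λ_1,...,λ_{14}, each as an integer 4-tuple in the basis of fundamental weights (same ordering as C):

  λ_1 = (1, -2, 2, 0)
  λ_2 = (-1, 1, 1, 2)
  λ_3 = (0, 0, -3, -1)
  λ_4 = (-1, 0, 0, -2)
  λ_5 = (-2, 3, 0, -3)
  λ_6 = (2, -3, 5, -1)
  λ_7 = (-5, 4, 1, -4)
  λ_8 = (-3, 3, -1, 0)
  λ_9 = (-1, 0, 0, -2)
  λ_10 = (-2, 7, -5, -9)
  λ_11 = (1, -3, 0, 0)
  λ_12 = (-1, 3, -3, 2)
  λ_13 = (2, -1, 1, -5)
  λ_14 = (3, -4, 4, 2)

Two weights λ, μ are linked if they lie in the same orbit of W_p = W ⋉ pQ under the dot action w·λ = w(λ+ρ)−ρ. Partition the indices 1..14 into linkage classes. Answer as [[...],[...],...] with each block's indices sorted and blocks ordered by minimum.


Root system D_4: the 4×4 matrix C matches after relabeling.

Ā_5 reps of the 14 weights (D_4, coords as presented):

  λ_1 → (1, 1, 2, 0);  λ_2 → (2, 0, 0, 1);  λ_3 → (0, 0, 1, 1);  λ_4 → (0, 0, 1, 1);  λ_5 → (1, 0, 1, 2);  λ_6 → (1, 1, 2, 0);  λ_7 → (2, 0, 0, 1);  λ_8 → (2, 0, 0, 1);  λ_9 → (0, 0, 1, 1);  λ_10 → (1, 1, 2, 0);  λ_11 → (0, 0, 1, 1);  λ_12 → (2, 0, 0, 1);  λ_13 → (1, 1, 2, 0);  λ_14 → (0, 0, 1, 1)

Partition of {1..14} into 4 W_5-dot-orbits:

[[1, 6, 10, 13], [2, 7, 8, 12], [3, 4, 9, 11, 14], [5]]


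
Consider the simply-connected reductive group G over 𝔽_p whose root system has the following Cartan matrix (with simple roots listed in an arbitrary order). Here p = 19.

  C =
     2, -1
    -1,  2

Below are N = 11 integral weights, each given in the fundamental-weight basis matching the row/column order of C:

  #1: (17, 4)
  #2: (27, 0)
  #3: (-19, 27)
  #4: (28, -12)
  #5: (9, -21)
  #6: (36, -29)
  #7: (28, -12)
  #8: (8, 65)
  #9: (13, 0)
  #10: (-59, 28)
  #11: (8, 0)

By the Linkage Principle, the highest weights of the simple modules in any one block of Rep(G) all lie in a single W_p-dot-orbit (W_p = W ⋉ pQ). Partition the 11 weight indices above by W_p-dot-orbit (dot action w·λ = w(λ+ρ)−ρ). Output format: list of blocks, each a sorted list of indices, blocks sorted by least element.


Type A_2, rank 2, |W|=6; reorder rows/cols to standard.

Each λ_j+ρ reduced to Ā_19; 2-tuples below use C's row order:

    λ_1+ρ ↦ (14, 1)
    λ_2+ρ ↦ (9, 9)
    λ_3+ρ ↦ (9, 1)
    λ_4+ρ ↦ (8, 1)
    λ_5+ρ ↦ (9, 9)
    λ_6+ρ ↦ (9, 1)
    λ_7+ρ ↦ (8, 1)
    λ_8+ρ ↦ (9, 9)
    λ_9+ρ ↦ (14, 1)
    λ_10+ρ ↦ (9, 9)
    λ_11+ρ ↦ (9, 1)

Grouping the 11 weights by Ā_19-representative: 4 linkage classes.

[[1, 9], [2, 5, 8, 10], [3, 6, 11], [4, 7]]


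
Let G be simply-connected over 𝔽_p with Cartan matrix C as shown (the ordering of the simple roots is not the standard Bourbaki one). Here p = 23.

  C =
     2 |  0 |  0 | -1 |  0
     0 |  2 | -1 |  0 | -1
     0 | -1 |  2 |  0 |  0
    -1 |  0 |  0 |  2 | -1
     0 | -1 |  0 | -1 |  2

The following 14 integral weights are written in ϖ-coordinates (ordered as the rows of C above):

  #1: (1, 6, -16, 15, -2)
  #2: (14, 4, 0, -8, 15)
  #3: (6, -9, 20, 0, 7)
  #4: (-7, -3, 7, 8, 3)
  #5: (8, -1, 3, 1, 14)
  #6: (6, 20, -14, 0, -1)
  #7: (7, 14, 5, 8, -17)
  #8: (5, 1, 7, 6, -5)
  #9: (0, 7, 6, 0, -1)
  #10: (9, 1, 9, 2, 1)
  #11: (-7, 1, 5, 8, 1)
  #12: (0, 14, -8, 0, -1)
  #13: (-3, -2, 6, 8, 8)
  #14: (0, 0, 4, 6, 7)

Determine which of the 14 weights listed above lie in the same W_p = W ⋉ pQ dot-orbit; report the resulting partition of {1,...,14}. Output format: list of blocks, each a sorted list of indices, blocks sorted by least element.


C ↔ A_5 under row/col permutation; |W(A_5)| = 720.

λ_j+ρ reflected into Ā_23 (⟨·,θ^∨⟩≤23); 5-tuples as given:

  λ_1+ρ ↦ (1, 1, 5, 7, 8) · λ_2+ρ ↦ (1, 1, 5, 7, 8) · λ_3+ρ ↦ (1, 8, 7, 1, 0) · λ_4+ρ ↦ (6, 2, 6, 3, 2) · λ_5+ρ ↦ (2, 3, 0, 2, 12) · λ_6+ρ ↦ (1, 8, 7, 1, 0) · λ_7+ρ ↦ (1, 1, 5, 7, 8) · λ_8+ρ ↦ (6, 2, 6, 3, 2) · λ_9+ρ ↦ (1, 8, 7, 1, 0) · λ_10+ρ ↦ (6, 2, 6, 3, 2) · λ_11+ρ ↦ (6, 2, 6, 3, 2) · λ_12+ρ ↦ (1, 8, 7, 1, 0) · λ_13+ρ ↦ (1, 1, 5, 7, 8) · λ_14+ρ ↦ (1, 1, 5, 7, 8)

Linkage partition of the 14 weights (4 classes, p=23):

[[1, 2, 7, 13, 14], [3, 6, 9, 12], [4, 8, 10, 11], [5]]


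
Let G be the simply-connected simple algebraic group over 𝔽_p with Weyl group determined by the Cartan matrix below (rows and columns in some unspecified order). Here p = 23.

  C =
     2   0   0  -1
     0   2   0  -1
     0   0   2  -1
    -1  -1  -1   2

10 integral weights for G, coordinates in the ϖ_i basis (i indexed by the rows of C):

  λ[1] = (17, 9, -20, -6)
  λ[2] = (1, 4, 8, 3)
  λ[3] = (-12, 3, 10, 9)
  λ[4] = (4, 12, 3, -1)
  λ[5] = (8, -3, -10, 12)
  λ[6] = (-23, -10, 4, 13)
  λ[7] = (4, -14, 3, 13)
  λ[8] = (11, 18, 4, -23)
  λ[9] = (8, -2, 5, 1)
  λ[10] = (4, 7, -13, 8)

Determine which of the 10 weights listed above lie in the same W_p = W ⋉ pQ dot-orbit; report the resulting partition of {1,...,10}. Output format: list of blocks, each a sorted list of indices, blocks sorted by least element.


Dynkin diagram of C (from the 6 off-diagonal −1 entries): D_4.

W_23-reps of the 10 weights in Ā_23 (same 4-coord order as C):

  λ_1+ρ ↦ (5, 13, 4, 0);  λ_2+ρ ↦ (2, 5, 9, 3);  λ_3+ρ ↦ (9, 2, 9, 1);  λ_4+ρ ↦ (5, 13, 4, 0);  λ_5+ρ ↦ (9, 2, 9, 1);  λ_6+ρ ↦ (2, 5, 9, 3);  λ_7+ρ ↦ (5, 13, 4, 0);  λ_8+ρ ↦ (2, 5, 9, 3);  λ_9+ρ ↦ (9, 1, 6, 1);  λ_10+ρ ↦ (2, 5, 9, 3)

Partition of {1..10} into 4 W_23-dot-orbits:

[[1, 4, 7], [2, 6, 8, 10], [3, 5], [9]]


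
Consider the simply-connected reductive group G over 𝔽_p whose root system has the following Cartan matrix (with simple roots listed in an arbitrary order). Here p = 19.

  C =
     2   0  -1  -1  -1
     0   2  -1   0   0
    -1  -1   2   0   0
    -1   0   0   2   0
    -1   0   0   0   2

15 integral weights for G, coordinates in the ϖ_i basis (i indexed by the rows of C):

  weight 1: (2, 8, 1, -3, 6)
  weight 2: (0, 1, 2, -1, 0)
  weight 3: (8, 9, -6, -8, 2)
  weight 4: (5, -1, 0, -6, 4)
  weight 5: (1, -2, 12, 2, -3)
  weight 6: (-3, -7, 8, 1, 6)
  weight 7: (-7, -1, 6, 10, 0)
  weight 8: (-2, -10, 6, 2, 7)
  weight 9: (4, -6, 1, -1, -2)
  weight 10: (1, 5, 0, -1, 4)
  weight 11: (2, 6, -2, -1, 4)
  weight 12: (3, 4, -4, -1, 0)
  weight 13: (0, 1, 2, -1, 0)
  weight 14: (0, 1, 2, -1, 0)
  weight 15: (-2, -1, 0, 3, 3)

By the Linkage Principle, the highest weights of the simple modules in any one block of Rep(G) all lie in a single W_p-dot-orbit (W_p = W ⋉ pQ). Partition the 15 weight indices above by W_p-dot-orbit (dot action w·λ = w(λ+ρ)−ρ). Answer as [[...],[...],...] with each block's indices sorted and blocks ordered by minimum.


Root system D_5: the 5×5 matrix C matches after relabeling.

λ_j+ρ reflected into Ā_19 (⟨·,θ^∨⟩≤19); 5-tuples as given:

    λ_1+ρ ↦ (2, 6, 1, 0, 5)
    λ_2+ρ ↦ (1, 2, 3, 0, 1)
    λ_3+ρ ↦ (3, 5, 2, 4, 0)
    λ_4+ρ ↦ (1, 0, 1, 5, 5)
    λ_5+ρ ↦ (0, 1, 1, 3, 2)
    λ_6+ρ ↦ (2, 6, 1, 0, 5)
    λ_7+ρ ↦ (1, 0, 1, 5, 5)
    λ_8+ρ ↦ (2, 6, 1, 0, 5)
    λ_9+ρ ↦ (1, 2, 3, 0, 1)
    λ_10+ρ ↦ (2, 6, 1, 0, 5)
    λ_11+ρ ↦ (2, 6, 1, 0, 5)
    λ_12+ρ ↦ (1, 2, 3, 0, 1)
    λ_13+ρ ↦ (1, 2, 3, 0, 1)
    λ_14+ρ ↦ (1, 2, 3, 0, 1)
    λ_15+ρ ↦ (1, 0, 0, 3, 3)

Linkage partition of the 15 weights (6 classes, p=19):

[[1, 6, 8, 10, 11], [2, 9, 12, 13, 14], [3], [4, 7], [5], [15]]


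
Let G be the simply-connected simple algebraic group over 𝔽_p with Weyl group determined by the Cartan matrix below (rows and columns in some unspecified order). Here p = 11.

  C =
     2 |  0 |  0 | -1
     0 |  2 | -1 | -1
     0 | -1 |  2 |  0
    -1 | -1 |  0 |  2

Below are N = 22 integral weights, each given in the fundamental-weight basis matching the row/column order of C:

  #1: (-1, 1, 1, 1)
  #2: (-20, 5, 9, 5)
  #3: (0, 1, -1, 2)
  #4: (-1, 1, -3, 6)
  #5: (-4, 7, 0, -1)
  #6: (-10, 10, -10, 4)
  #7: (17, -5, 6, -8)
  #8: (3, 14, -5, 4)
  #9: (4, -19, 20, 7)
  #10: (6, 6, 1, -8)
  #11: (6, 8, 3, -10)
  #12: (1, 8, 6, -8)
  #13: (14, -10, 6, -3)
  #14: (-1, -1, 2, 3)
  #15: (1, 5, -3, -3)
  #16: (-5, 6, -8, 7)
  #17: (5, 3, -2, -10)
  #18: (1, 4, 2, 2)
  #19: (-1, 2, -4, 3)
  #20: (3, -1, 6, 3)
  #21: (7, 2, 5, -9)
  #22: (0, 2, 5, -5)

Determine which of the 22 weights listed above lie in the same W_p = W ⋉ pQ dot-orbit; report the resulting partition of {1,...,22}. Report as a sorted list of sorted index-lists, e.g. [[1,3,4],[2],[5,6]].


A_4 Cartan matrix, 4 simple roots permuted; ρ=(1,1,1,1).

λ_j+ρ reflected into Ā_11 (⟨·,θ^∨⟩≤11); 4-tuples as given:

  λ_1 → (0, 2, 2, 2) · λ_2 → (3, 1, 5, 0) · λ_3 → (1, 2, 0, 3) · λ_4 → (0, 0, 2, 7) · λ_5 → (0, 5, 1, 3) · λ_6 → (0, 2, 2, 2) · λ_7 → (0, 0, 3, 4) · λ_8 → (0, 2, 2, 2) · λ_9 → (3, 1, 5, 0) · λ_10 → (0, 0, 2, 7) · λ_11 → (0, 0, 2, 7) · λ_12 → (0, 2, 2, 2) · λ_13 → (0, 0, 2, 7) · λ_14 → (0, 0, 3, 4) · λ_15 → (0, 2, 2, 2) · λ_16 → (0, 0, 3, 4) · λ_17 → (3, 1, 5, 0) · λ_18 → (0, 5, 1, 3) · λ_19 → (0, 0, 3, 4) · λ_20 → (0, 0, 3, 4) · λ_21 → (0, 5, 1, 3) · λ_22 → (3, 1, 5, 0)

These 22 weights hit 6 W_11-dot-orbits; sizes (5, 4, 1, 4, 3, 5):

[[1, 6, 8, 12, 15], [2, 9, 17, 22], [3], [4, 10, 11, 13], [5, 18, 21], [7, 14, 16, 19, 20]]


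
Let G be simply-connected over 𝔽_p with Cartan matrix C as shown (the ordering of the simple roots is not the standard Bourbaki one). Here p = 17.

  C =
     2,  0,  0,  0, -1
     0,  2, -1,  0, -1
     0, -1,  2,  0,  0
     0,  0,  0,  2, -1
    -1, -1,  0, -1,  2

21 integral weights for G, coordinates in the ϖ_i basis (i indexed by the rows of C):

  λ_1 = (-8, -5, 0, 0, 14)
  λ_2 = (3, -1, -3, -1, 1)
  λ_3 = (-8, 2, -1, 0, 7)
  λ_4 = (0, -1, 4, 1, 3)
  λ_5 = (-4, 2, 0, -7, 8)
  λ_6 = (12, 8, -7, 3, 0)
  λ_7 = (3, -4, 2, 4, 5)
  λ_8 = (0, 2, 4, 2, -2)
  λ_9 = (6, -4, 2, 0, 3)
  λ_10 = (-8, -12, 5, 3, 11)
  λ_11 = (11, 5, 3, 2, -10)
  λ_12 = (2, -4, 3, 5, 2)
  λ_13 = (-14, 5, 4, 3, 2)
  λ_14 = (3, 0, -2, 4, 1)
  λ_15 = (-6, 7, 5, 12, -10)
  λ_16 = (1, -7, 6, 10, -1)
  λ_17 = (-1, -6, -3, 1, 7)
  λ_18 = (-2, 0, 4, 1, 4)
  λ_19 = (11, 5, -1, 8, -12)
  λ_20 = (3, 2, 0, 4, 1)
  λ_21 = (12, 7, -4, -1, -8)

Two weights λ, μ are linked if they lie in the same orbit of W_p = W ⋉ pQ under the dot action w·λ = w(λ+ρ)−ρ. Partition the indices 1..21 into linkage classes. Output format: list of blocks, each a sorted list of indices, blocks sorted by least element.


C ↔ D_5 under row/col permutation; |W(D_5)| = 1920.

Each λ_j+ρ reduced to Ā_17; 5-tuples below use C's row order:

  λ_1+ρ ↦ (7, 3, 0, 1, 1)
  λ_2+ρ ↦ (4, 2, 0, 0, 0)
  λ_3+ρ ↦ (7, 3, 0, 1, 1)
  λ_4+ρ ↦ (1, 0, 5, 2, 4)
  λ_5+ρ ↦ (3, 3, 1, 6, 0)
  λ_6+ρ ↦ (3, 3, 1, 6, 0)
  λ_7+ρ ↦ (4, 0, 1, 5, 2)
  λ_8+ρ ↦ (0, 2, 5, 2, 1)
  λ_9+ρ ↦ (7, 3, 0, 1, 1)
  λ_10+ρ ↦ (1, 0, 5, 2, 4)
  λ_11+ρ ↦ (3, 3, 1, 6, 0)
  λ_12+ρ ↦ (3, 3, 1, 6, 0)
  λ_13+ρ ↦ (3, 3, 1, 6, 0)
  λ_14+ρ ↦ (4, 0, 1, 5, 2)
  λ_15+ρ ↦ (7, 3, 0, 1, 1)
  λ_16+ρ ↦ (4, 0, 1, 5, 2)
  λ_17+ρ ↦ (0, 2, 5, 2, 1)
  λ_18+ρ ↦ (1, 0, 5, 2, 4)
  λ_19+ρ ↦ (1, 0, 5, 2, 4)
  λ_20+ρ ↦ (4, 0, 1, 5, 2)
  λ_21+ρ ↦ (4, 0, 1, 5, 2)

Linkage partition of the 21 weights (6 classes, p=17):

[[1, 3, 9, 15], [2], [4, 10, 18, 19], [5, 6, 11, 12, 13], [7, 14, 16, 20, 21], [8, 17]]


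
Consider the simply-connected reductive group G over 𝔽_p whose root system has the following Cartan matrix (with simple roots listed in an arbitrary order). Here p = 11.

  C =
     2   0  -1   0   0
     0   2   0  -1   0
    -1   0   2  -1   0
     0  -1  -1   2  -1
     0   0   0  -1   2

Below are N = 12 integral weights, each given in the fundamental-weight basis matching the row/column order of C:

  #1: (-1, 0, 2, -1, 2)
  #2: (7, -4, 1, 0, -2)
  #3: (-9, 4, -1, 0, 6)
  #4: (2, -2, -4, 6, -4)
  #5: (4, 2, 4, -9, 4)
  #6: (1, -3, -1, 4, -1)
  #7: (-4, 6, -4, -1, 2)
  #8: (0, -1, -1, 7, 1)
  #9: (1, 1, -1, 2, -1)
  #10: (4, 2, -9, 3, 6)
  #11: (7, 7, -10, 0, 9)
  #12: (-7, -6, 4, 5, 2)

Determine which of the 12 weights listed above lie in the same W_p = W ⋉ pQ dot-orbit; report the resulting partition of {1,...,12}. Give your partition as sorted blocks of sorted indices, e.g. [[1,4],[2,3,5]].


Dynkin diagram of C (from the 8 off-diagonal −1 entries): D_5.

Ā_11 reps of the 12 weights (D_5, coords as presented):

  [1] (0, 1, 3, 0, 3) · [2] (7, 0, 1, 0, 2) · [3] (2, 2, 0, 3, 0) · [4] (0, 1, 3, 0, 3) · [5] (2, 2, 0, 3, 0) · [6] (2, 2, 0, 3, 0) · [7] (0, 1, 3, 0, 3) · [8] (7, 0, 1, 0, 2) · [9] (2, 2, 0, 3, 0) · [10] (0, 1, 3, 0, 3) · [11] (7, 0, 1, 0, 2) · [12] (2, 2, 0, 3, 0)

These 12 weights hit 3 W_11-dot-orbits; sizes (4, 3, 5):

[[1, 4, 7, 10], [2, 8, 11], [3, 5, 6, 9, 12]]


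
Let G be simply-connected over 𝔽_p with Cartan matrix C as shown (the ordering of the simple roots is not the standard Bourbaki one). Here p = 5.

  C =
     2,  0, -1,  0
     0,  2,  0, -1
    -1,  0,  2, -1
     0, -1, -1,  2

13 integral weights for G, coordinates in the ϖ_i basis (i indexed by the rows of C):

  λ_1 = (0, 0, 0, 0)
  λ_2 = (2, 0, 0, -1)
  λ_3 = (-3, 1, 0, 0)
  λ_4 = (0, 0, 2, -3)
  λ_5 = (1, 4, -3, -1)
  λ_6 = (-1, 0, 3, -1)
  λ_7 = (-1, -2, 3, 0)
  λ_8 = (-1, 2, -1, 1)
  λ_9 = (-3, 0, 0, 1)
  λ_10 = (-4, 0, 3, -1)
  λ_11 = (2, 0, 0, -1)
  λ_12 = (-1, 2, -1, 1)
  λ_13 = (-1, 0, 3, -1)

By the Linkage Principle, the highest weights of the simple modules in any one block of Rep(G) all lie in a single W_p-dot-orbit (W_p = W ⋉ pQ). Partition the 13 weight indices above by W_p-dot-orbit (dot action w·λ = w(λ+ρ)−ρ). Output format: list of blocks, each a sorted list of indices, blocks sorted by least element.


Root system A_4: the 4×4 matrix C matches after relabeling.

Ā_5 reps of the 13 weights (A_4, coords as presented):

  [1] (1, 1, 1, 1)
  [2] (3, 1, 1, 0)
  [3] (1, 2, 1, 0)
  [4] (1, 1, 1, 1)
  [5] (0, 3, 0, 2)
  [6] (0, 1, 4, 0)
  [7] (0, 1, 4, 0)
  [8] (0, 3, 0, 2)
  [9] (1, 1, 1, 1)
  [10] (3, 1, 1, 0)
  [11] (3, 1, 1, 0)
  [12] (0, 3, 0, 2)
  [13] (0, 1, 4, 0)

5 distinct reps among the 13 weights ⇒ 5 W_5-linkage classes:

[[1, 4, 9], [2, 10, 11], [3], [5, 8, 12], [6, 7, 13]]


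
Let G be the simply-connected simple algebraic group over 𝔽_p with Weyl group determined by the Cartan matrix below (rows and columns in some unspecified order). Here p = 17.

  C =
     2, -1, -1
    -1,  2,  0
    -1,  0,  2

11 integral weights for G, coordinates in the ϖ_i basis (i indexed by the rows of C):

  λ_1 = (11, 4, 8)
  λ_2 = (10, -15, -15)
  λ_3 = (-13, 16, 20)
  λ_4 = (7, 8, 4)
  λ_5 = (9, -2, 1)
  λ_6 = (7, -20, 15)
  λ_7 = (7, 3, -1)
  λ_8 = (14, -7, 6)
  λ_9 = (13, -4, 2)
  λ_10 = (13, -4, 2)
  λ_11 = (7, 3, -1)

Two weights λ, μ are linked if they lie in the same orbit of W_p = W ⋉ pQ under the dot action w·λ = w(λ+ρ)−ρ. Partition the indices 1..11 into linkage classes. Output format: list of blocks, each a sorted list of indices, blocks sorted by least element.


Type A_3, rank 3, |W|=24; reorder rows/cols to standard.

Folding the 11 weights λ_j+ρ into Ā_17 (reps in the given 3-coord order):

    λ_1+ρ ↦ (8, 4, 0)
    λ_2+ρ ↦ (11, 3, 3)
    λ_3+ρ ↦ (8, 4, 0)
    λ_4+ρ ↦ (8, 4, 0)
    λ_5+ρ ↦ (9, 1, 2)
    λ_6+ρ ↦ (9, 1, 2)
    λ_7+ρ ↦ (8, 4, 0)
    λ_8+ρ ↦ (9, 1, 2)
    λ_9+ρ ↦ (11, 3, 3)
    λ_10+ρ ↦ (11, 3, 3)
    λ_11+ρ ↦ (8, 4, 0)

Grouping the 11 weights by Ā_17-representative: 3 linkage classes.

[[1, 3, 4, 7, 11], [2, 9, 10], [5, 6, 8]]


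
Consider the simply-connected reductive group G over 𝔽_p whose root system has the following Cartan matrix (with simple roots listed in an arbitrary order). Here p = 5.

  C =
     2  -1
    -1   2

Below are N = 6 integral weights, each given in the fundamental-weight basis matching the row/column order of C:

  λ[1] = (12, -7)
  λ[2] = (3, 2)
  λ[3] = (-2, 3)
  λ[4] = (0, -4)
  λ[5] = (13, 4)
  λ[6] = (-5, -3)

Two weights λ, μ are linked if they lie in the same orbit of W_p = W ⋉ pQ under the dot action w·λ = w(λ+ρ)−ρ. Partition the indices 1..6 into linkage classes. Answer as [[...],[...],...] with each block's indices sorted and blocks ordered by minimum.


Cartan matrix: type A_2 (|W|=6); un-permuting the 2 rows.

W_5-reps of the 6 weights in Ā_5 (same 2-coord order as C):

  [1] (2, 1);  [2] (2, 1);  [3] (1, 3);  [4] (2, 1);  [5] (1, 4);  [6] (1, 3)

Partition of {1..6} into 3 W_5-dot-orbits:

[[1, 2, 4], [3, 6], [5]]


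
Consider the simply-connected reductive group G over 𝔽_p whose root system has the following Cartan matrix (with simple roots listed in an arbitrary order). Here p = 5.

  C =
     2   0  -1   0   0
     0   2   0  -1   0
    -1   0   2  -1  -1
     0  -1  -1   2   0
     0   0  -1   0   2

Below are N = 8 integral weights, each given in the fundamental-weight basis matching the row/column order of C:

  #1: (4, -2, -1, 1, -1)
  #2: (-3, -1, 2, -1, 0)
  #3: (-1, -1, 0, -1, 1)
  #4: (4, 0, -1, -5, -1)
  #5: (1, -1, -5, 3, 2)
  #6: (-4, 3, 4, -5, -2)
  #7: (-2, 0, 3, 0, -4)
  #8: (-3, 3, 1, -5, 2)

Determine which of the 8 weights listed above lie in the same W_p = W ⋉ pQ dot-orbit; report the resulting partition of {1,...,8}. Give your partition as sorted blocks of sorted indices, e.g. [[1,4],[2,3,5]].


Root system D_5: the 5×5 matrix C matches after relabeling.

Ā_5 reps of the 8 weights (D_5, coords as presented):

    λ_1+ρ ↦ (2, 0, 1, 0, 1)
    λ_2+ρ ↦ (2, 0, 1, 0, 1)
    λ_3+ρ ↦ (0, 0, 1, 0, 2)
    λ_4+ρ ↦ (2, 0, 1, 0, 1)
    λ_5+ρ ↦ (2, 0, 1, 0, 1)
    λ_6+ρ ↦ (0, 0, 1, 0, 2)
    λ_7+ρ ↦ (0, 0, 1, 0, 2)
    λ_8+ρ ↦ (2, 0, 1, 0, 1)

These 8 weights hit 2 W_5-dot-orbits; sizes (5, 3):

[[1, 2, 4, 5, 8], [3, 6, 7]]


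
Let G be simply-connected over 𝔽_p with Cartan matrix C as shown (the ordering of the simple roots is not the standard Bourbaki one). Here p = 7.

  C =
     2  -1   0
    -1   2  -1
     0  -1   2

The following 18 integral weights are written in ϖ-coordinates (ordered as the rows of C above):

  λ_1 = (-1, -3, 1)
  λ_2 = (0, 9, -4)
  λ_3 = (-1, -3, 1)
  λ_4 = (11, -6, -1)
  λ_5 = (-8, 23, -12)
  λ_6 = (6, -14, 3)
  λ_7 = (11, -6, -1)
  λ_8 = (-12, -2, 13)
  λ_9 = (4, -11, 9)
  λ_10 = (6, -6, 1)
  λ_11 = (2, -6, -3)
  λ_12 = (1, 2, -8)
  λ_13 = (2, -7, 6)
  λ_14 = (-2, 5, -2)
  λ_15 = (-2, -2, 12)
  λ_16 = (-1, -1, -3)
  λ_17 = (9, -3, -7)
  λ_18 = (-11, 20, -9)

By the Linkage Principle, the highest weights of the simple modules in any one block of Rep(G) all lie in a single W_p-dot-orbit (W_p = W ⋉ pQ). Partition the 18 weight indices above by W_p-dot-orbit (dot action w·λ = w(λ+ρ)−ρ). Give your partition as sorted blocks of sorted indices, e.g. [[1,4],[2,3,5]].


Root system A_3: the 3×3 matrix C matches after relabeling.

W_7-reps of the 18 weights in Ā_7 (same 3-coord order as C):

  λ_1 → (2, 0, 0) · λ_2 → (3, 3, 1) · λ_3 → (2, 0, 0) · λ_4 → (2, 0, 0) · λ_5 → (3, 3, 1) · λ_6 → (2, 0, 1) · λ_7 → (2, 0, 0) · λ_8 → (2, 0, 1) · λ_9 → (2, 2, 3) · λ_10 → (2, 2, 3) · λ_11 → (2, 2, 3) · λ_12 → (2, 2, 3) · λ_13 → (3, 3, 1) · λ_14 → (1, 4, 1) · λ_15 → (1, 4, 1) · λ_16 → (2, 0, 0) · λ_17 → (1, 4, 1) · λ_18 → (3, 3, 1)

The 18 indices split into 5 linkage classes (same alcove rep ⇔ same W_7-dot-orbit):

[[1, 3, 4, 7, 16], [2, 5, 13, 18], [6, 8], [9, 10, 11, 12], [14, 15, 17]]


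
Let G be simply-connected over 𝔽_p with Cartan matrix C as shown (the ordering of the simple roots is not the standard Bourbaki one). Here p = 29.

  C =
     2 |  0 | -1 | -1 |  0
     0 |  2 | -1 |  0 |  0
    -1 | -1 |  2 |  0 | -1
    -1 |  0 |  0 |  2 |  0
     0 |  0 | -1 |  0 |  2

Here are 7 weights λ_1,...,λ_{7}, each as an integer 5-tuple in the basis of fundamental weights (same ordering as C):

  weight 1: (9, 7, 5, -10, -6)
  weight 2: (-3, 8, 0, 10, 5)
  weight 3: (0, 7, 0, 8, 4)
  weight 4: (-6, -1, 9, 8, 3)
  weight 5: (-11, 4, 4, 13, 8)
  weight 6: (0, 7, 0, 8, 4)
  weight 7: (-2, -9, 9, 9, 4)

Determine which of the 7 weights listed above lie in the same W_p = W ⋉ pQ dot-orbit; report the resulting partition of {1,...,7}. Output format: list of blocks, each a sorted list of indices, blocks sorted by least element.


C ↔ D_5 under row/col permutation; |W(D_5)| = 1920.

Each λ_j+ρ reduced to Ā_29; 5-tuples below use C's row order:

  [1] (1, 8, 1, 9, 5);  [2] (1, 8, 1, 9, 5);  [3] (1, 8, 1, 9, 5);  [4] (5, 0, 5, 4, 4);  [5] (5, 0, 5, 4, 4);  [6] (1, 8, 1, 9, 5);  [7] (1, 8, 1, 9, 5)

Grouping the 7 weights by Ā_29-representative: 2 linkage classes.

[[1, 2, 3, 6, 7], [4, 5]]


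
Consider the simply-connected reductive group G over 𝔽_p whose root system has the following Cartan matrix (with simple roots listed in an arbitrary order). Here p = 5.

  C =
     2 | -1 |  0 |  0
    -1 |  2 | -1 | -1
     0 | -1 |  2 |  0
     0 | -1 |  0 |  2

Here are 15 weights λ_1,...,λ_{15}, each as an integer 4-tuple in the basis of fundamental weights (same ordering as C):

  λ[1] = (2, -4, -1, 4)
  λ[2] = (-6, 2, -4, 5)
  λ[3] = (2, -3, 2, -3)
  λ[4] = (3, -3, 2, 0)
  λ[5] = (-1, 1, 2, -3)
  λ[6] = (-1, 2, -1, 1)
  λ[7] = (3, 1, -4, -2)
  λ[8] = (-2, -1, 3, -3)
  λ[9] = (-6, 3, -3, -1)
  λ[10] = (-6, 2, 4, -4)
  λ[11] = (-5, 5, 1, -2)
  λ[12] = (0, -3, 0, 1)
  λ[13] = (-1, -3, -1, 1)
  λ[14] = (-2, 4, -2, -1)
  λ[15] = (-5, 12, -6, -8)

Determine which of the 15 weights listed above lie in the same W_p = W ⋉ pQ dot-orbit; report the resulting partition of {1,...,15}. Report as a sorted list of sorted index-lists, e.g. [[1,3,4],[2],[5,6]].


Dynkin diagram of C (from the 6 off-diagonal −1 entries): D_4.

λ_j+ρ reflected into Ā_5 (⟨·,θ^∨⟩≤5); 4-tuples as given:

  λ_1+ρ ↦ (0, 0, 3, 2)
  λ_2+ρ ↦ (1, 0, 1, 0)
  λ_3+ρ ↦ (1, 0, 1, 2)
  λ_4+ρ ↦ (2, 0, 1, 1)
  λ_5+ρ ↦ (0, 0, 3, 2)
  λ_6+ρ ↦ (0, 0, 0, 2)
  λ_7+ρ ↦ (2, 0, 1, 1)
  λ_8+ρ ↦ (2, 0, 1, 1)
  λ_9+ρ ↦ (1, 1, 0, 2)
  λ_10+ρ ↦ (0, 0, 0, 2)
  λ_11+ρ ↦ (1, 0, 1, 2)
  λ_12+ρ ↦ (1, 0, 1, 0)
  λ_13+ρ ↦ (0, 0, 0, 2)
  λ_14+ρ ↦ (1, 0, 1, 0)
  λ_15+ρ ↦ (1, 1, 0, 2)

The 15 indices split into 6 linkage classes (same alcove rep ⇔ same W_5-dot-orbit):

[[1, 5], [2, 12, 14], [3, 11], [4, 7, 8], [6, 10, 13], [9, 15]]


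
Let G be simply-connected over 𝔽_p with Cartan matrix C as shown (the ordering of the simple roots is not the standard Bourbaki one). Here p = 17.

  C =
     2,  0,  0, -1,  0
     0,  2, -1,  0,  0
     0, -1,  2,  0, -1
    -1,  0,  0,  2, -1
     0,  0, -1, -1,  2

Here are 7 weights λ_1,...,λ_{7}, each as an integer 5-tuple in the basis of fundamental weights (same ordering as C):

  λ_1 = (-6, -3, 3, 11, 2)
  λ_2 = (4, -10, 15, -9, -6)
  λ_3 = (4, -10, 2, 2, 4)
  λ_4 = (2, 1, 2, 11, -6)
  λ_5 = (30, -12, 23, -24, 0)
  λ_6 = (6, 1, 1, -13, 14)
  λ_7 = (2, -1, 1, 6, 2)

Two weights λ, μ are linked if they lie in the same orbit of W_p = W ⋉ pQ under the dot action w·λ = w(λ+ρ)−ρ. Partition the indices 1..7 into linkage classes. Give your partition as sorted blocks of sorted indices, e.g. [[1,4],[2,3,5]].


Cartan matrix: type A_5 (|W|=720); un-permuting the 5 rows.

W_17-reps of the 7 weights in Ā_17 (same 5-coord order as C):

    1: (3, 0, 2, 7, 3)
    2: (5, 3, 5, 2, 1)
    3: (5, 3, 5, 2, 1)
    4: (3, 0, 2, 7, 3)
    5: (5, 3, 5, 2, 1)
    6: (3, 0, 2, 7, 3)
    7: (3, 0, 2, 7, 3)

Partition of {1..7} into 2 W_17-dot-orbits:

[[1, 4, 6, 7], [2, 3, 5]]


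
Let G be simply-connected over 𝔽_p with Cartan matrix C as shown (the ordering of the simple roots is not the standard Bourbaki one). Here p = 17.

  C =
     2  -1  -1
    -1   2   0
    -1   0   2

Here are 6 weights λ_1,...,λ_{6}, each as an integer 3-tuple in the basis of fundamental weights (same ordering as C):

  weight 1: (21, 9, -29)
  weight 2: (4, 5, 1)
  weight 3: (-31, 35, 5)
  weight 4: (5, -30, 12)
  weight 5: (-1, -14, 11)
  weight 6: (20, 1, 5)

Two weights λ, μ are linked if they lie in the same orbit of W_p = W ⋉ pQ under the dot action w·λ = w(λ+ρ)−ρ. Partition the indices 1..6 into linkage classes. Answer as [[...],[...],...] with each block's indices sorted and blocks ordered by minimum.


A_3 Cartan matrix, 3 simple roots permuted; ρ=(1,1,1).

λ_j+ρ reflected into Ā_17 (⟨·,θ^∨⟩≤17); 3-tuples as given:

  1: (5, 6, 2) · 2: (5, 6, 2) · 3: (5, 6, 2) · 4: (5, 6, 2) · 5: (12, 0, 1) · 6: (5, 6, 2)

2 distinct reps among the 6 weights ⇒ 2 W_17-linkage classes:

[[1, 2, 3, 4, 6], [5]]


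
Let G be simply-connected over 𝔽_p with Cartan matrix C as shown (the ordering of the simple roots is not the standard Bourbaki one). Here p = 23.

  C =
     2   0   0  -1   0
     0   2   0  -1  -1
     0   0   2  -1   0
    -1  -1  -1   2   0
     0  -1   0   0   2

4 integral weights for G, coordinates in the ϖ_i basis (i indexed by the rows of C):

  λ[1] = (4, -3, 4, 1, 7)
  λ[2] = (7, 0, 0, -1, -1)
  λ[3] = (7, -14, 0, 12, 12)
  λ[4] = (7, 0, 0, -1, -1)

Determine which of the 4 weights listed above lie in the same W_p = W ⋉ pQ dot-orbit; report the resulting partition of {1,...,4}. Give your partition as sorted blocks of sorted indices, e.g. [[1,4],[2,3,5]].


Type D_5, rank 5, |W|=1920; reorder rows/cols to standard.

W_23-reps of the 4 weights in Ā_23 (same 5-coord order as C):

  [1] (5, 2, 5, 0, 6)
  [2] (8, 1, 1, 0, 0)
  [3] (8, 1, 1, 0, 0)
  [4] (8, 1, 1, 0, 0)

2 distinct reps among the 4 weights ⇒ 2 W_23-linkage classes:

[[1], [2, 3, 4]]


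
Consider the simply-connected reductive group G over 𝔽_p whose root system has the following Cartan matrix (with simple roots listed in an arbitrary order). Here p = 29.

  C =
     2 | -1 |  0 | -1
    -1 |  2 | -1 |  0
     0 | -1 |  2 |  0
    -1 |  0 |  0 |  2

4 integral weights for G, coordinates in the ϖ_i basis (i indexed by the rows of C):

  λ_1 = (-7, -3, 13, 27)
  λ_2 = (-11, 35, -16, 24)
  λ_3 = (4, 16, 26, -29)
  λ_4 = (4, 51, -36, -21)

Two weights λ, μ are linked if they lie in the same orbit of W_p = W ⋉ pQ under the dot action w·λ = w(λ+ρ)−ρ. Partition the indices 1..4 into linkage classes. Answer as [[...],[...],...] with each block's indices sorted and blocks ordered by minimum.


A_4 Cartan matrix, 4 simple roots permuted; ρ=(1,1,1,1).

W_29-reps of the 4 weights in Ā_29 (same 4-coord order as C):

  λ_1 → (2, 6, 1, 15) · λ_2 → (3, 4, 7, 7) · λ_3 → (2, 6, 1, 15) · λ_4 → (2, 6, 1, 15)

2 distinct reps among the 4 weights ⇒ 2 W_29-linkage classes:

[[1, 3, 4], [2]]


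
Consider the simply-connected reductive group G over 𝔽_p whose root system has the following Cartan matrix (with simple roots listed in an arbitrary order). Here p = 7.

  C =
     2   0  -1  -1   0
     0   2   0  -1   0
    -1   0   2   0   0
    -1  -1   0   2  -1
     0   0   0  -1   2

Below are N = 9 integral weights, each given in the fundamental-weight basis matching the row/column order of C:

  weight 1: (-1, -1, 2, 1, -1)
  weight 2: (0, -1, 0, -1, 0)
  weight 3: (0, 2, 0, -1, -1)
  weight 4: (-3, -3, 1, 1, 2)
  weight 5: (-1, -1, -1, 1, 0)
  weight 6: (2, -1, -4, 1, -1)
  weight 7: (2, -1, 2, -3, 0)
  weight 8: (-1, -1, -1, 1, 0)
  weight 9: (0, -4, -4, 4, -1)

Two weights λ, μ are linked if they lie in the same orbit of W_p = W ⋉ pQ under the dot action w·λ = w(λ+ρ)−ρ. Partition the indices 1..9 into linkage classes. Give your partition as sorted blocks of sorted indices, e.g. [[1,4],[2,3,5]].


Cartan matrix: type D_5 (|W|=1920); un-permuting the 5 rows.

λ_j+ρ reflected into Ā_7 (⟨·,θ^∨⟩≤7); 5-tuples as given:

  λ_1+ρ ↦ (0, 0, 3, 2, 0);  λ_2+ρ ↦ (1, 0, 1, 0, 1);  λ_3+ρ ↦ (1, 3, 1, 0, 0);  λ_4+ρ ↦ (0, 0, 0, 2, 1);  λ_5+ρ ↦ (0, 0, 0, 2, 1);  λ_6+ρ ↦ (0, 0, 3, 2, 0);  λ_7+ρ ↦ (0, 1, 3, 1, 0);  λ_8+ρ ↦ (0, 0, 0, 2, 1);  λ_9+ρ ↦ (1, 3, 1, 0, 0)

Linkage partition of the 9 weights (5 classes, p=7):

[[1, 6], [2], [3, 9], [4, 5, 8], [7]]


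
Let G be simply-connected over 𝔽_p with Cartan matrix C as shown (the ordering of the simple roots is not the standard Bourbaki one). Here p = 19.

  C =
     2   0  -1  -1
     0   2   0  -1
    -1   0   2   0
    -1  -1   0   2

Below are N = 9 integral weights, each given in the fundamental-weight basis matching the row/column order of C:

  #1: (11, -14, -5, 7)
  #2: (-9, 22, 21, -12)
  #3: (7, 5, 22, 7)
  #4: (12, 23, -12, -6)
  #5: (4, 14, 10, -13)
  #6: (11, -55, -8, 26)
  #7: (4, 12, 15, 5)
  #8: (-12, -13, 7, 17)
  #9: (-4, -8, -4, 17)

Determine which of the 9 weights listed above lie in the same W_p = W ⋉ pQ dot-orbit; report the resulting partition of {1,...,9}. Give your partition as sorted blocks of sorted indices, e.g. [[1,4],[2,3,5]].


C ↔ A_4 under row/col permutation; |W(A_4)| = 120.

Folding the 9 weights λ_j+ρ into Ā_19 (reps in the given 4-coord order):

    λ_1 → (3, 7, 3, 5)
    λ_2 → (7, 3, 4, 5)
    λ_3 → (3, 7, 3, 5)
    λ_4 → (2, 6, 3, 0)
    λ_5 → (7, 3, 4, 5)
    λ_6 → (3, 7, 3, 5)
    λ_7 → (2, 6, 3, 0)
    λ_8 → (3, 7, 3, 5)
    λ_9 → (3, 7, 3, 5)

Linkage partition of the 9 weights (3 classes, p=19):

[[1, 3, 6, 8, 9], [2, 5], [4, 7]]


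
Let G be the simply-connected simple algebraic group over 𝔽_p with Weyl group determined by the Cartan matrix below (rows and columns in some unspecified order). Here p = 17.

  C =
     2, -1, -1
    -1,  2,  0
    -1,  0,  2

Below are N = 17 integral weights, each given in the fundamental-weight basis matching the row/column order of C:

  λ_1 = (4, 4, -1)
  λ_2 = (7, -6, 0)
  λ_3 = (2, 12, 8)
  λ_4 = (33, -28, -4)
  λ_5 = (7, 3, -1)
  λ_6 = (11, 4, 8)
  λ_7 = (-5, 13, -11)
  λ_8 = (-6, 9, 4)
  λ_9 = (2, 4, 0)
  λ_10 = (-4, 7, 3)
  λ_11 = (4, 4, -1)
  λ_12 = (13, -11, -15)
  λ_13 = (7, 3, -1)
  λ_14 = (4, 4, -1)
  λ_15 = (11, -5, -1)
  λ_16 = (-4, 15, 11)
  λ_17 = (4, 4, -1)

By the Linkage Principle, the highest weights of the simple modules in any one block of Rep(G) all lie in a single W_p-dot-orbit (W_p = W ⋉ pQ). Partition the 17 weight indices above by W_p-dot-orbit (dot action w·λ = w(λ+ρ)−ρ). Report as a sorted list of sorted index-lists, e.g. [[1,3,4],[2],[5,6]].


Type A_3, rank 3, |W|=24; reorder rows/cols to standard.

W_17-reps of the 17 weights in Ā_17 (same 3-coord order as C):

    λ_1+ρ ↦ (5, 5, 0)
    λ_2+ρ ↦ (3, 5, 1)
    λ_3+ρ ↦ (3, 5, 1)
    λ_4+ρ ↦ (10, 0, 4)
    λ_5+ρ ↦ (8, 4, 0)
    λ_6+ρ ↦ (8, 4, 0)
    λ_7+ρ ↦ (10, 0, 4)
    λ_8+ρ ↦ (5, 5, 0)
    λ_9+ρ ↦ (3, 5, 1)
    λ_10+ρ ↦ (3, 5, 1)
    λ_11+ρ ↦ (5, 5, 0)
    λ_12+ρ ↦ (10, 0, 4)
    λ_13+ρ ↦ (8, 4, 0)
    λ_14+ρ ↦ (5, 5, 0)
    λ_15+ρ ↦ (8, 4, 0)
    λ_16+ρ ↦ (3, 5, 1)
    λ_17+ρ ↦ (5, 5, 0)

Linkage partition of the 17 weights (4 classes, p=17):

[[1, 8, 11, 14, 17], [2, 3, 9, 10, 16], [4, 7, 12], [5, 6, 13, 15]]


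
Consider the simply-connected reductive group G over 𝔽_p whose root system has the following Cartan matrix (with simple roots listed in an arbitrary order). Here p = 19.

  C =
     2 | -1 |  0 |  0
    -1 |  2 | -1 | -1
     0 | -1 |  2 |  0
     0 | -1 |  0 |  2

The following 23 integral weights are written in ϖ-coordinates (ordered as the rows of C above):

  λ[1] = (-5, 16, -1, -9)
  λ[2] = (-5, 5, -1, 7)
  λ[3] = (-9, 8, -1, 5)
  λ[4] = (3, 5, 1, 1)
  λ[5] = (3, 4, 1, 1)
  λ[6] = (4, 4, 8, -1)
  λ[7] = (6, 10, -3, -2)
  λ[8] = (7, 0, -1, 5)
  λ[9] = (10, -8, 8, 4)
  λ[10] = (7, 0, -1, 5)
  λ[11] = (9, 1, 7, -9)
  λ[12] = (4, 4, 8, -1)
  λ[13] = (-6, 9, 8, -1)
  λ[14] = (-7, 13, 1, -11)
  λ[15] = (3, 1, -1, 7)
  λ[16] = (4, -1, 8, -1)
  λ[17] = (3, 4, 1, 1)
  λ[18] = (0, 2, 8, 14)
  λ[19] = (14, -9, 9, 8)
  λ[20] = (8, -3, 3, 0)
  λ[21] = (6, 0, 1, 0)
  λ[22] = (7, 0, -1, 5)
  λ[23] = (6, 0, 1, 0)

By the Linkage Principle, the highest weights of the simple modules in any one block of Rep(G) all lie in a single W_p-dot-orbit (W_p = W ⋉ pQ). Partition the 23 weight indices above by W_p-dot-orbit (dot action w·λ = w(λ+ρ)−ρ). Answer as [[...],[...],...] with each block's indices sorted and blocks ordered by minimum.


Type D_4, rank 4, |W|=192; reorder rows/cols to standard.

W_19-reps of the 23 weights in Ā_19 (same 4-coord order as C):

  [1] (4, 2, 0, 8);  [2] (4, 2, 0, 8);  [3] (8, 1, 0, 6);  [4] (4, 5, 2, 2);  [5] (4, 5, 2, 2);  [6] (5, 0, 9, 0);  [7] (7, 1, 2, 1);  [8] (8, 1, 0, 6);  [9] (4, 5, 2, 2);  [10] (8, 1, 0, 6);  [11] (4, 5, 2, 2);  [12] (5, 0, 9, 0);  [13] (5, 0, 9, 0);  [14] (4, 2, 0, 8);  [15] (4, 2, 0, 8);  [16] (5, 0, 9, 0);  [17] (4, 5, 2, 2);  [18] (8, 1, 0, 6);  [19] (7, 1, 2, 1);  [20] (7, 1, 2, 1);  [21] (7, 1, 2, 1);  [22] (8, 1, 0, 6);  [23] (7, 1, 2, 1)

The 23 indices split into 5 linkage classes (same alcove rep ⇔ same W_19-dot-orbit):

[[1, 2, 14, 15], [3, 8, 10, 18, 22], [4, 5, 9, 11, 17], [6, 12, 13, 16], [7, 19, 20, 21, 23]]


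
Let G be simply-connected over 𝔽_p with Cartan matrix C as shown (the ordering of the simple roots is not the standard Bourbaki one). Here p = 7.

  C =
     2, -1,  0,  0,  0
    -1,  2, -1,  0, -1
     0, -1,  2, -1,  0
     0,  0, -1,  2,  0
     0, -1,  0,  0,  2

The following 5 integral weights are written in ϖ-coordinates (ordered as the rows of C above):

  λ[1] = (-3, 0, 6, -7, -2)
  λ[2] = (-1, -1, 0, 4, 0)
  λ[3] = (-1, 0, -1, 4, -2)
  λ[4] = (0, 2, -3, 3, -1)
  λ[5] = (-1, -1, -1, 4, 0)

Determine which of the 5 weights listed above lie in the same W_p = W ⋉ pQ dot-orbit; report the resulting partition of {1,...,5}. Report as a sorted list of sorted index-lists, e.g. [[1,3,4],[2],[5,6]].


Dynkin diagram of C (from the 8 off-diagonal −1 entries): D_5.

Each λ_j+ρ reduced to Ā_7; 5-tuples below use C's row order:

  λ_1 → (0, 0, 0, 5, 1);  λ_2 → (0, 0, 0, 5, 1);  λ_3 → (0, 0, 0, 5, 1);  λ_4 → (1, 1, 0, 2, 0);  λ_5 → (0, 0, 0, 5, 1)

These 5 weights hit 2 W_7-dot-orbits; sizes (4, 1):

[[1, 2, 3, 5], [4]]
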